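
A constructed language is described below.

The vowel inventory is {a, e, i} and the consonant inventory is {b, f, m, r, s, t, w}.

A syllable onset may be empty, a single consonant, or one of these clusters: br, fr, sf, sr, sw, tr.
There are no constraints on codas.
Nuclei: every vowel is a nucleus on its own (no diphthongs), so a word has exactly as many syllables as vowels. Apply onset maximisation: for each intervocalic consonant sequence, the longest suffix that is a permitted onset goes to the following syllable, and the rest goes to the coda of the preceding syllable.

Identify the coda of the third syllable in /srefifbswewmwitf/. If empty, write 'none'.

Nuclei (vowels): e, i, e, i → 4 syllables.
σ1/σ2 boundary: /f/ is a single consonant, so it becomes the next onset.
σ2/σ3 boundary: /fbsw/ — longest licit onset from the right is /sw/, leaving /fb/ as coda.
σ3/σ4 boundary: /wmw/ splits as /wm/ + /w/ (/w/ is the longest suffix that is a licit onset).
So the parse is sre.fifb.swewm.witf.
Syllable 3 is /swewm/: onset /sw/, nucleus /e/, coda /wm/.

wm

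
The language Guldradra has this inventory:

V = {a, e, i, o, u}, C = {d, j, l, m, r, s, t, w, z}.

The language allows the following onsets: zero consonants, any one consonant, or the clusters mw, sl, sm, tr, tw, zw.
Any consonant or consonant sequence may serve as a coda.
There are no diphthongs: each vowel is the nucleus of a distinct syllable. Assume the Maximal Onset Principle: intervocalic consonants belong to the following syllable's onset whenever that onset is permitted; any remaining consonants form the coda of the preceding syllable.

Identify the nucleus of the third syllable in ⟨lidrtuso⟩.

o

The vowels are i, u, o — 3 nuclei, so 3 syllables.
The third nucleus (vowel 3 from the left) is /o/.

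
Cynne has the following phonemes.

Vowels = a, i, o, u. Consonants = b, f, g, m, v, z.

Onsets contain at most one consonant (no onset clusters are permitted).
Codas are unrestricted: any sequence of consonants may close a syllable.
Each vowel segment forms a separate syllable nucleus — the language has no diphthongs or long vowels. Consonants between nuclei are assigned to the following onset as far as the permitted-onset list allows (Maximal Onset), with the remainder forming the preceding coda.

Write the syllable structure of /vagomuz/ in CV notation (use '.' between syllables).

CV.CV.CVC

Vowels present: a, o, u; each is a nucleus, giving 3 syllables.
/a…o/ gap (V1→V2): just /g/ — single C goes to the following onset.
/o…u/ gap (V2→V3): /m/ → onset of the next syllable (single consonants are always licit onsets).
So the parse is va.go.muz.
Mapping each syllable to C/V: /va/ → CV, /go/ → CV, /muz/ → CVC.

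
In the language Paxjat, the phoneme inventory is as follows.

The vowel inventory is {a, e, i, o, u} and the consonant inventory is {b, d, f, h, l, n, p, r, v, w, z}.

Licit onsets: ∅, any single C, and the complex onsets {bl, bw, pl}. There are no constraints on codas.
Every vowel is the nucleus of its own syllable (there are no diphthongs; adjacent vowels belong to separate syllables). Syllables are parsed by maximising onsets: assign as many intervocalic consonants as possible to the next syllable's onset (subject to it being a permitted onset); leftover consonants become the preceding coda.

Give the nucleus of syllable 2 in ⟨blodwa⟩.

The vowels are o, a — 2 nuclei, so 2 syllables.
The second nucleus (vowel 2 from the left) is /a/.

a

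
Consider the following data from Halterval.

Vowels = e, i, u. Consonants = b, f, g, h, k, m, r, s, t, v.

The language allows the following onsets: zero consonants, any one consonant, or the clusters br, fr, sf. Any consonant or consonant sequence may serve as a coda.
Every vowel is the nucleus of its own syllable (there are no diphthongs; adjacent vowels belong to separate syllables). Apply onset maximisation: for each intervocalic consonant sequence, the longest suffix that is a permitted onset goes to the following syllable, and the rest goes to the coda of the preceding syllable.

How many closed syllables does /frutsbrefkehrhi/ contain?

The vowels are u, e, e, i — 4 nuclei, so 4 syllables.
V1 /u/ – V2 /e/: cluster /tsbr/ — the longest permitted-onset suffix is /br/; onset = /br/, preceding coda = /ts/.
V2 /e/ – V3 /e/: /fk/ — longest licit onset from the right is /k/, leaving /f/ as coda.
V3 /e/ – V4 /i/: /hrh/ splits as /hr/ + /h/ (/h/ is the longest suffix that is a licit onset).
Putting it together: fruts.bref.kehr.hi.
Classifying each syllable: /fruts/ (closed), /bref/ (closed), /kehr/ (closed), /hi/ (open).
Closed syllables: 3.

3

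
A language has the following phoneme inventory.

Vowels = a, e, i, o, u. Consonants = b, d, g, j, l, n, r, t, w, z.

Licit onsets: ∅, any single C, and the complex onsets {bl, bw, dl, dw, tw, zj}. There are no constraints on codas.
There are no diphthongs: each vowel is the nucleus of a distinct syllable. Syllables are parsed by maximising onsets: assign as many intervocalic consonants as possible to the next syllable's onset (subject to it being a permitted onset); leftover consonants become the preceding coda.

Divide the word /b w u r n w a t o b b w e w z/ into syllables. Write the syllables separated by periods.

bwurn.wa.tob.bwewz

The vowels are u, a, o, e — 4 nuclei, so 4 syllables.
Between /u/ (V1) and /a/ (V2): /rnw/; trying suffixes from longest down, /w/ is the first permitted one, so coda /rn/ | onset /w/.
Between /a/ (V2) and /o/ (V3): /t/ → onset of the next syllable (single consonants are always licit onsets).
Between /o/ (V3) and /e/ (V4): /bbw/ — longest licit onset from the right is /bw/, leaving /b/ as coda.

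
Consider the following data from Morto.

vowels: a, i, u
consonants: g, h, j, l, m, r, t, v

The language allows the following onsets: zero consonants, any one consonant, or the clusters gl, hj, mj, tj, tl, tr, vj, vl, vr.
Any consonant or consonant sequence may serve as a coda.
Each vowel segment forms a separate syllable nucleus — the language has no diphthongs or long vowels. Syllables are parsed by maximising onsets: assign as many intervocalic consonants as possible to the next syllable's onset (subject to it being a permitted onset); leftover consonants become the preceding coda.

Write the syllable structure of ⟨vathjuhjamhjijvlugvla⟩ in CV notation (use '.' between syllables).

CVC.CCV.CCVC.CCVC.CCVC.CCV

Vowels present: a, u, a, i, u, a; each is a nucleus, giving 6 syllables.
σ1/σ2 boundary: /thj/ — longest licit onset from the right is /hj/, leaving /t/ as coda.
σ2/σ3 boundary: /hj/ — entire cluster is a permitted onset → onset /hj/, coda ∅.
σ3/σ4 boundary: cluster /mhj/ — the longest permitted-onset suffix is /hj/; onset = /hj/, preceding coda = /m/.
σ4/σ5 boundary: cluster /jvl/ — the longest permitted-onset suffix is /vl/; onset = /vl/, preceding coda = /j/.
σ5/σ6 boundary: cluster /gvl/ — the longest permitted-onset suffix is /vl/; onset = /vl/, preceding coda = /g/.
Putting it together: vat.hju.hjam.hjij.vlug.vla.
Mapping each syllable to C/V: /vat/ → CVC, /hju/ → CCV, /hjam/ → CCVC, /hjij/ → CCVC, /vlug/ → CCVC, /vla/ → CCV.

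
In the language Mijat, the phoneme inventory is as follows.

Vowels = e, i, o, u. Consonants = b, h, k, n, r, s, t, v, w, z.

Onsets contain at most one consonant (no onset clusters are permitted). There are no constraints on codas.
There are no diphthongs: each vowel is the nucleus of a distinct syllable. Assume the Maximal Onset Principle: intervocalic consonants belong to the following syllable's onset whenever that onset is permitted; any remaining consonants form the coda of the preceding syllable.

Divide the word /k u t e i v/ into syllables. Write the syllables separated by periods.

ku.te.iv

Nuclei (vowels): u, e, i → 3 syllables.
V1 /u/ – V2 /e/: just /t/ — single C goes to the following onset.
V2 /e/ – V3 /i/: no consonants, so the boundary falls immediately after /e/.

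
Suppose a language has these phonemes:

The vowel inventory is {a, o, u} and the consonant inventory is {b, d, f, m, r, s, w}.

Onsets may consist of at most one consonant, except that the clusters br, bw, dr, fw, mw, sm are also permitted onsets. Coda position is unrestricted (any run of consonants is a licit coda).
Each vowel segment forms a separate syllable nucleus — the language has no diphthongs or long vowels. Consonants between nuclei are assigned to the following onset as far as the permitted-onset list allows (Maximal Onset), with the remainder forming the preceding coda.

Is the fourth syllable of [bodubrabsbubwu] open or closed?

open

Nuclei (vowels): o, u, a, u, u → 5 syllables.
σ1/σ2 boundary: just /d/ — single C goes to the following onset.
σ2/σ3 boundary: cluster /br/ — /br/ is itself a permitted onset, so the whole cluster goes right; preceding coda = ∅.
σ3/σ4 boundary: /bsb/ splits as /bs/ + /b/ (/b/ is the longest suffix that is a licit onset).
σ4/σ5 boundary: /bw/ is a licit onset in full, so it all attaches to the next syllable.
Syllabification: bo.du.brabs.bu.bwu.
Syllable 4 is /bu/; it ends in its nucleus with no coda, so it is open.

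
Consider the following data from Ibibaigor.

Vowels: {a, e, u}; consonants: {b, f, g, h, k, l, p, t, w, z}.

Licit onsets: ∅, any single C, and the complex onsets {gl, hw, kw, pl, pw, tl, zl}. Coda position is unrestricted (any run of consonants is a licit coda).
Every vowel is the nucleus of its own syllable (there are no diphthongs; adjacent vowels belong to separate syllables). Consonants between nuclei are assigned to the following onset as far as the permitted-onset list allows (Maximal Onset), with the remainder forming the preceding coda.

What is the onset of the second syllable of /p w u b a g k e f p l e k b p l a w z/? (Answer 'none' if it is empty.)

b

Nuclei (vowels): u, a, e, e, a → 5 syllables.
V1 /u/ – V2 /a/: /b/ is a single consonant, so it becomes the next onset.
V2 /a/ – V3 /e/: /gk/; trying suffixes from longest down, /k/ is the first permitted one, so coda /g/ | onset /k/.
V3 /e/ – V4 /e/: /fpl/; trying suffixes from longest down, /pl/ is the first permitted one, so coda /f/ | onset /pl/.
V4 /e/ – V5 /a/: /kbpl/; trying suffixes from longest down, /pl/ is the first permitted one, so coda /kb/ | onset /pl/.
Syllabification: pwu.bag.kef.plekb.plawz.
Syllable 2 is /bag/: onset /b/, nucleus /a/, coda /g/.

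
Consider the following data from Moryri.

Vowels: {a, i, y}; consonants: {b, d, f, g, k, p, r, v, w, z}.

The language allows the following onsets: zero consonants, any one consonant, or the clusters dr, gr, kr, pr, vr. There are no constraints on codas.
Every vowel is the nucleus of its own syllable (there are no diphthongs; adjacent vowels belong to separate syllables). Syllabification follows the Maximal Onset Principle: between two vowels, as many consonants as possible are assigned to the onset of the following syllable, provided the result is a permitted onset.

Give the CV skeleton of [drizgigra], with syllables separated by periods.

Nuclei (vowels): i, i, a → 3 syllables.
/i…i/ gap (V1→V2): cluster /zg/ — the longest permitted-onset suffix is /g/; onset = /g/, preceding coda = /z/.
/i…a/ gap (V2→V3): /gr/ — entire cluster is a permitted onset → onset /gr/, coda ∅.
Syllabification: driz.gi.gra.
Mapping each syllable to C/V: /driz/ → CCVC, /gi/ → CV, /gra/ → CCV.

CCVC.CV.CCV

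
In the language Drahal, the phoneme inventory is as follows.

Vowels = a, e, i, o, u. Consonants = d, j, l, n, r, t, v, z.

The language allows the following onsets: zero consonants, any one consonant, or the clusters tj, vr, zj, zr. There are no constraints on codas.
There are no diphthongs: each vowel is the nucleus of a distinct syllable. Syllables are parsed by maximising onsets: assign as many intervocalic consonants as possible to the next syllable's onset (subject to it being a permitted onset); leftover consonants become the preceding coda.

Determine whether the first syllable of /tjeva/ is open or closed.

Nuclei (vowels): e, a → 2 syllables.
Between /e/ (V1) and /a/ (V2): /v/ → onset of the next syllable (single consonants are always licit onsets).
Result: tje.va.
Syllable 1 is /tje/; it ends in its nucleus with no coda, so it is open.

open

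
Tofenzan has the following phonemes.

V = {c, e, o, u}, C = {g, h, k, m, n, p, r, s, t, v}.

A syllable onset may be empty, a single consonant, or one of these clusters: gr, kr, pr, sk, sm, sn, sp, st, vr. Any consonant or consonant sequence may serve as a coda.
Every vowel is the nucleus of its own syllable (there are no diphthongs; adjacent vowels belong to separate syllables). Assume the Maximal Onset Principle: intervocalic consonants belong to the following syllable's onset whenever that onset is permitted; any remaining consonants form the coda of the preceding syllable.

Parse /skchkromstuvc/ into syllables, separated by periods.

The vowels are c, o, u, c — 4 nuclei, so 4 syllables.
/c…o/ gap (V1→V2): cluster /hkr/ — the longest permitted-onset suffix is /kr/; onset = /kr/, preceding coda = /h/.
/o…u/ gap (V2→V3): /mst/ — longest licit onset from the right is /st/, leaving /m/ as coda.
/u…c/ gap (V3→V4): just /v/ — single C goes to the following onset.

skch.krom.stu.vc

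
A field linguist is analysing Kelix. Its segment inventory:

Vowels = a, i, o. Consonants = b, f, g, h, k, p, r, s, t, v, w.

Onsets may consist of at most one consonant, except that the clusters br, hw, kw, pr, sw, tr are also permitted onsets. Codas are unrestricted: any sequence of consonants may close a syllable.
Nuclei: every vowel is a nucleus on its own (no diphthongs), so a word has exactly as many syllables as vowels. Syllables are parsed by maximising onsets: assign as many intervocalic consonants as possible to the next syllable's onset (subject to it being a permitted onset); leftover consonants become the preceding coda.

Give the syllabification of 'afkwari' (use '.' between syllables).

af.kwa.ri

Nuclei (vowels): a, a, i → 3 syllables.
V1 /a/ – V2 /a/: cluster /fkw/ — the longest permitted-onset suffix is /kw/; onset = /kw/, preceding coda = /f/.
V2 /a/ – V3 /i/: /r/ is a single consonant, so it becomes the next onset.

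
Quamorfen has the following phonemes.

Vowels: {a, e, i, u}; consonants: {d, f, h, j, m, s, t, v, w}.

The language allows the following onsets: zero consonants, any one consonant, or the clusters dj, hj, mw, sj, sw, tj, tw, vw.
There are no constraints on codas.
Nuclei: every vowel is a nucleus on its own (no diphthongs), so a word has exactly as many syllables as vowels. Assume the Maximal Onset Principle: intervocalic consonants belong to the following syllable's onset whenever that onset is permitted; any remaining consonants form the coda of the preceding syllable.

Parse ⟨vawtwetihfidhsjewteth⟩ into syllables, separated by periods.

Nuclei (vowels): a, e, i, i, e, e → 6 syllables.
V1 /a/ – V2 /e/: /wtw/; trying suffixes from longest down, /tw/ is the first permitted one, so coda /w/ | onset /tw/.
V2 /e/ – V3 /i/: just /t/ — single C goes to the following onset.
V3 /i/ – V4 /i/: cluster /hf/ — the longest permitted-onset suffix is /f/; onset = /f/, preceding coda = /h/.
V4 /i/ – V5 /e/: /dhsj/ splits as /dh/ + /sj/ (/sj/ is the longest suffix that is a licit onset).
V5 /e/ – V6 /e/: /wt/ splits as /w/ + /t/ (/t/ is the longest suffix that is a licit onset).

vaw.twe.tih.fidh.sjew.teth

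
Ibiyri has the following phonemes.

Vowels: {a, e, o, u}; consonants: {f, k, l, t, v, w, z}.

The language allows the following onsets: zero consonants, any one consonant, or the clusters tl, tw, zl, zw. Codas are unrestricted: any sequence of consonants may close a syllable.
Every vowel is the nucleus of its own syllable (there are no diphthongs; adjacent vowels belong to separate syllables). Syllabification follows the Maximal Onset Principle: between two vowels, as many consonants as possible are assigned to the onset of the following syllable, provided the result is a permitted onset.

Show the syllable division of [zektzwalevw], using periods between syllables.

zekt.zwa.levw

Vowels present: e, a, e; each is a nucleus, giving 3 syllables.
/e…a/ gap (V1→V2): /ktzw/ — longest licit onset from the right is /zw/, leaving /kt/ as coda.
/a…e/ gap (V2→V3): /l/ is a single consonant, so it becomes the next onset.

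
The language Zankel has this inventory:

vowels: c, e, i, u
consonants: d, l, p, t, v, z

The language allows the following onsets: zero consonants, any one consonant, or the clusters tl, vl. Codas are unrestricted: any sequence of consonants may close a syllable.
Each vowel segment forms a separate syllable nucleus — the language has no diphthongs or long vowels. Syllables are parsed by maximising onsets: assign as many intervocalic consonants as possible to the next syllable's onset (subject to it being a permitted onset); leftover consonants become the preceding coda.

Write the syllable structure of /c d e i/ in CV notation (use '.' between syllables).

The vowels are c, e, i — 3 nuclei, so 3 syllables.
/c…e/ gap (V1→V2): /d/ is a single consonant, so it becomes the next onset.
/e…i/ gap (V2→V3): nothing intervenes; syllable break is V.V.
Syllabification: c.de.i.
Mapping each syllable to C/V: /c/ → V, /de/ → CV, /i/ → V.

V.CV.V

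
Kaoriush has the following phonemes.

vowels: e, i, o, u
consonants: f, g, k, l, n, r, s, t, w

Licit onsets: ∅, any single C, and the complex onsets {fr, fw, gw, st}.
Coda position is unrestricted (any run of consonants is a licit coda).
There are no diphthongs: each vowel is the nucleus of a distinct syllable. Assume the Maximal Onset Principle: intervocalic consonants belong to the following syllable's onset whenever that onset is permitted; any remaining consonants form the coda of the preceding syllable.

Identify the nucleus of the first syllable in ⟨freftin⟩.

e

Vowels present: e, i; each is a nucleus, giving 2 syllables.
The first nucleus (vowel 1 from the left) is /e/.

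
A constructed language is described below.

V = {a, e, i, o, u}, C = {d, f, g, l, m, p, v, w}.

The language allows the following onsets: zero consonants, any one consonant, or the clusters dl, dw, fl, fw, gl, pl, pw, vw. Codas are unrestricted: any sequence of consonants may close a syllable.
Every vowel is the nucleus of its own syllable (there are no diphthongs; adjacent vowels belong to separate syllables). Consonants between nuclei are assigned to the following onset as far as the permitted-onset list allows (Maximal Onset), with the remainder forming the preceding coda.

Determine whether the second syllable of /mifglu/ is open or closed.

open

Nuclei (vowels): i, u → 2 syllables.
Between /i/ (V1) and /u/ (V2): /fgl/; trying suffixes from longest down, /gl/ is the first permitted one, so coda /f/ | onset /gl/.
So the parse is mif.glu.
Syllable 2 is /glu/; it ends in its nucleus with no coda, so it is open.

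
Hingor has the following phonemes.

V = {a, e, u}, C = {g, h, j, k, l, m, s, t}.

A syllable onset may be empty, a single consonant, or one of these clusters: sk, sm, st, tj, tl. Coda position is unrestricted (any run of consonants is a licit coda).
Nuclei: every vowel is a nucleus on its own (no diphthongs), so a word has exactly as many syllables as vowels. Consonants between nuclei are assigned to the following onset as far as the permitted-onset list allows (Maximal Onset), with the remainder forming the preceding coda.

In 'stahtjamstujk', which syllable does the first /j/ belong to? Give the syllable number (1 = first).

2

The vowels are a, a, u — 3 nuclei, so 3 syllables.
Between /a/ (V1) and /a/ (V2): /htj/; trying suffixes from longest down, /tj/ is the first permitted one, so coda /h/ | onset /tj/.
Between /a/ (V2) and /u/ (V3): cluster /mst/ — the longest permitted-onset suffix is /st/; onset = /st/, preceding coda = /m/.
Syllabification: stah.tjam.stujk.
The first /j/ is in the onset of syllable 2 (/tjam/).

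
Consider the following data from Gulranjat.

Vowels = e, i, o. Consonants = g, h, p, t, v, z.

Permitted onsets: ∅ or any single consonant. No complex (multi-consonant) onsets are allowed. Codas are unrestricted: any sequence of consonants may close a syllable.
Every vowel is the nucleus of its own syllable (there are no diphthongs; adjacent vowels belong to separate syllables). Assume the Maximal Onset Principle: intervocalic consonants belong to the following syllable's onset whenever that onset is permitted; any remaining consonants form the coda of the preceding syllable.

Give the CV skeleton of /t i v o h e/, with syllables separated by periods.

Nuclei (vowels): i, o, e → 3 syllables.
σ1/σ2 boundary: just /v/ — single C goes to the following onset.
σ2/σ3 boundary: just /h/ — single C goes to the following onset.
Putting it together: ti.vo.he.
Mapping each syllable to C/V: /ti/ → CV, /vo/ → CV, /he/ → CV.

CV.CV.CV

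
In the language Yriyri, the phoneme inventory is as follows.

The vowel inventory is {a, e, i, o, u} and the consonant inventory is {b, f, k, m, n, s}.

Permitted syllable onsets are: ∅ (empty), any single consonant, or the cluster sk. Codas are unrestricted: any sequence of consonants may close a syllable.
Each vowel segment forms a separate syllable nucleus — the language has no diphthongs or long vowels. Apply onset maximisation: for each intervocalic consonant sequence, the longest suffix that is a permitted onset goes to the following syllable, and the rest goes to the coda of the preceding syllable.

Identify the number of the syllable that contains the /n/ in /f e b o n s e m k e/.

The vowels are e, o, e, e — 4 nuclei, so 4 syllables.
/e…o/ gap (V1→V2): just /b/ — single C goes to the following onset.
/o…e/ gap (V2→V3): /ns/ splits as /n/ + /s/ (/s/ is the longest suffix that is a licit onset).
/e…e/ gap (V3→V4): cluster /mk/ — the longest permitted-onset suffix is /k/; onset = /k/, preceding coda = /m/.
So the parse is fe.bon.sem.ke.
The /n/ is in the coda of syllable 2 (/bon/).

2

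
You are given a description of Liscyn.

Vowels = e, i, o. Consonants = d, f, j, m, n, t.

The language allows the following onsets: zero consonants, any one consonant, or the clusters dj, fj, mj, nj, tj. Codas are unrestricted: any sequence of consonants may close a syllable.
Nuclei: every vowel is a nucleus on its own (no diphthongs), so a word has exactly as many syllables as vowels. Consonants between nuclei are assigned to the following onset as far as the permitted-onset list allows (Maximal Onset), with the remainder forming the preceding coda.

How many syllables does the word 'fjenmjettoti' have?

4

Vowels present: e, e, o, i; each is a nucleus, giving 4 syllables.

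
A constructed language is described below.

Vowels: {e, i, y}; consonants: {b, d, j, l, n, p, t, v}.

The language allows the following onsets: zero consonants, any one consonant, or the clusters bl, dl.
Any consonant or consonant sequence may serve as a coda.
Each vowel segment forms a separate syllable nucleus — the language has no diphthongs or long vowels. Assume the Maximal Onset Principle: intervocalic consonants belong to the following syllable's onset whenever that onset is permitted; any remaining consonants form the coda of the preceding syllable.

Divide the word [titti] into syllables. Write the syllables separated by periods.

Vowels present: i, i; each is a nucleus, giving 2 syllables.
/i…i/ gap (V1→V2): cluster /tt/ — the longest permitted-onset suffix is /t/; onset = /t/, preceding coda = /t/.

tit.ti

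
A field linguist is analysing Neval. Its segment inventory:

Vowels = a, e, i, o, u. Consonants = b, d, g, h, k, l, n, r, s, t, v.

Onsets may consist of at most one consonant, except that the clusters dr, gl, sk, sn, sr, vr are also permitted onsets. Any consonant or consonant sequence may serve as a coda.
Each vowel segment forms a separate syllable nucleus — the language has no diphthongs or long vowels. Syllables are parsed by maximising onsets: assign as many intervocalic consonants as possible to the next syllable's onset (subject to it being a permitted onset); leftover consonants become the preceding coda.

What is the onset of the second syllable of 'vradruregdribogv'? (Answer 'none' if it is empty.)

Nuclei (vowels): a, u, e, i, o → 5 syllables.
/a…u/ gap (V1→V2): /dr/ is a licit onset in full, so it all attaches to the next syllable.
/u…e/ gap (V2→V3): just /r/ — single C goes to the following onset.
/e…i/ gap (V3→V4): /gdr/; trying suffixes from longest down, /dr/ is the first permitted one, so coda /g/ | onset /dr/.
/i…o/ gap (V4→V5): just /b/ — single C goes to the following onset.
Putting it together: vra.dru.reg.dri.bogv.
Syllable 2 is /dru/: onset /dr/, nucleus /u/, coda ∅.

dr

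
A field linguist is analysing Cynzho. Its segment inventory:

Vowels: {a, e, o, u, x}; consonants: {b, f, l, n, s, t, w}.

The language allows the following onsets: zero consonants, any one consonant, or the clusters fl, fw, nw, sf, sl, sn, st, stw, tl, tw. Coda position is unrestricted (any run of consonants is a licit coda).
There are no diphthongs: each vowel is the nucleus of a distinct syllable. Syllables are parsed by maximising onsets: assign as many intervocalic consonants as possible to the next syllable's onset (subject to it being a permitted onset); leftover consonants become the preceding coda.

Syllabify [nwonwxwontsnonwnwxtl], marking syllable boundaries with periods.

The vowels are o, x, o, o, x — 5 nuclei, so 5 syllables.
Between /o/ (V1) and /x/ (V2): cluster /nw/ — /nw/ is itself a permitted onset, so the whole cluster goes right; preceding coda = ∅.
Between /x/ (V2) and /o/ (V3): just /w/ — single C goes to the following onset.
Between /o/ (V3) and /o/ (V4): /ntsn/; trying suffixes from longest down, /sn/ is the first permitted one, so coda /nt/ | onset /sn/.
Between /o/ (V4) and /x/ (V5): /nwnw/; trying suffixes from longest down, /nw/ is the first permitted one, so coda /nw/ | onset /nw/.

nwo.nwx.wont.snonw.nwxtl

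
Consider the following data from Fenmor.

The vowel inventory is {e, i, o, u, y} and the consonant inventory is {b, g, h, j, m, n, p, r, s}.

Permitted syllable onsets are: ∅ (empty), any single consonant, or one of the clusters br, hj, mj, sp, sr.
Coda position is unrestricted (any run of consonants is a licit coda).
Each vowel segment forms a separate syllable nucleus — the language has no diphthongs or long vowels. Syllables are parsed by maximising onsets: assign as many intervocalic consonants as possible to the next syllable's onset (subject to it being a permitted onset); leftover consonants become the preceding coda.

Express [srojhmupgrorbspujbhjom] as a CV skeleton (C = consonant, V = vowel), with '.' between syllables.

The vowels are o, u, o, u, o — 5 nuclei, so 5 syllables.
Between /o/ (V1) and /u/ (V2): cluster /jhm/ — the longest permitted-onset suffix is /m/; onset = /m/, preceding coda = /jh/.
Between /u/ (V2) and /o/ (V3): /pgr/ — longest licit onset from the right is /r/, leaving /pg/ as coda.
Between /o/ (V3) and /u/ (V4): cluster /rbsp/ — the longest permitted-onset suffix is /sp/; onset = /sp/, preceding coda = /rb/.
Between /u/ (V4) and /o/ (V5): /jbhj/ — longest licit onset from the right is /hj/, leaving /jb/ as coda.
Putting it together: srojh.mupg.rorb.spujb.hjom.
Mapping each syllable to C/V: /srojh/ → CCVCC, /mupg/ → CVCC, /rorb/ → CVCC, /spujb/ → CCVCC, /hjom/ → CCVC.

CCVCC.CVCC.CVCC.CCVCC.CCVC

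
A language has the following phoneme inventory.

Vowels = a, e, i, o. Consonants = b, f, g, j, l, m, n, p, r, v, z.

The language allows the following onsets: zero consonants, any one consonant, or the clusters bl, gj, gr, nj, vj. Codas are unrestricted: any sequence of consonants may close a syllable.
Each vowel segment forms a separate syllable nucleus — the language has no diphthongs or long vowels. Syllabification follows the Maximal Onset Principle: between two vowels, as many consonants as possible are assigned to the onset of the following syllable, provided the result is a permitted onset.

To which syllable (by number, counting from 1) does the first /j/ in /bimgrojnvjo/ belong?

2

The vowels are i, o, o — 3 nuclei, so 3 syllables.
σ1/σ2 boundary: /mgr/ splits as /m/ + /gr/ (/gr/ is the longest suffix that is a licit onset).
σ2/σ3 boundary: /jnvj/; trying suffixes from longest down, /vj/ is the first permitted one, so coda /jn/ | onset /vj/.
Result: bim.grojn.vjo.
The first /j/ is in the coda of syllable 2 (/grojn/).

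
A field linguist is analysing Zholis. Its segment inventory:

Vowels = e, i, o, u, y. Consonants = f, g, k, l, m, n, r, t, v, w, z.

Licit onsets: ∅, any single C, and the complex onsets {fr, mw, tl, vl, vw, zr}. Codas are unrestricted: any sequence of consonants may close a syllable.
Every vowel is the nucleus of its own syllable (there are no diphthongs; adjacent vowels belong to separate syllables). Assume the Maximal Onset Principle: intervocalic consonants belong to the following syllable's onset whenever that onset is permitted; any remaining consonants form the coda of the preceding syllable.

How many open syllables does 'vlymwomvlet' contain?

The vowels are y, o, e — 3 nuclei, so 3 syllables.
Between /y/ (V1) and /o/ (V2): /mw/ is a licit onset in full, so it all attaches to the next syllable.
Between /o/ (V2) and /e/ (V3): /mvl/ splits as /m/ + /vl/ (/vl/ is the longest suffix that is a licit onset).
Syllabification: vly.mwom.vlet.
Classifying each syllable: /vly/ (open), /mwom/ (closed), /vlet/ (closed).
Open syllables: 1.

1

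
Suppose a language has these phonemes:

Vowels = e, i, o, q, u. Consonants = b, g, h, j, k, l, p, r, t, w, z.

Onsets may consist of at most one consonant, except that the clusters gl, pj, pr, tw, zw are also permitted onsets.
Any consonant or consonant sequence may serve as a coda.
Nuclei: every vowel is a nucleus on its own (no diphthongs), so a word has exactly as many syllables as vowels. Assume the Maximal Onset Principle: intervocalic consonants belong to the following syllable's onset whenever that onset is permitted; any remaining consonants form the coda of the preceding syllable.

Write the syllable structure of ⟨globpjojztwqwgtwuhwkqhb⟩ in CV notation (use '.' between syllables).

The vowels are o, o, q, u, q — 5 nuclei, so 5 syllables.
V1 /o/ – V2 /o/: /bpj/ splits as /b/ + /pj/ (/pj/ is the longest suffix that is a licit onset).
V2 /o/ – V3 /q/: /jztw/ splits as /jz/ + /tw/ (/tw/ is the longest suffix that is a licit onset).
V3 /q/ – V4 /u/: /wgtw/; trying suffixes from longest down, /tw/ is the first permitted one, so coda /wg/ | onset /tw/.
V4 /u/ – V5 /q/: /hwk/ splits as /hw/ + /k/ (/k/ is the longest suffix that is a licit onset).
Putting it together: glob.pjojz.twqwg.twuhw.kqhb.
Mapping each syllable to C/V: /glob/ → CCVC, /pjojz/ → CCVCC, /twqwg/ → CCVCC, /twuhw/ → CCVCC, /kqhb/ → CVCC.

CCVC.CCVCC.CCVCC.CCVCC.CVCC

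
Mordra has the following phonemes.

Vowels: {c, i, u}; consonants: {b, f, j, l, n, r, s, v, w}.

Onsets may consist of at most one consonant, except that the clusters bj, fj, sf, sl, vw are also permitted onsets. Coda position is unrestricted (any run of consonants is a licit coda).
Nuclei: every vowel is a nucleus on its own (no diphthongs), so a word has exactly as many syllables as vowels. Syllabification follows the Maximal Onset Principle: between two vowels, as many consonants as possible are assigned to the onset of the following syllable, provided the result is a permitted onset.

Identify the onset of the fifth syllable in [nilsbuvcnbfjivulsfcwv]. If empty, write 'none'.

Vowels present: i, u, c, i, u, c; each is a nucleus, giving 6 syllables.
σ1/σ2 boundary: cluster /lsb/ — the longest permitted-onset suffix is /b/; onset = /b/, preceding coda = /ls/.
σ2/σ3 boundary: just /v/ — single C goes to the following onset.
σ3/σ4 boundary: cluster /nbfj/ — the longest permitted-onset suffix is /fj/; onset = /fj/, preceding coda = /nb/.
σ4/σ5 boundary: /v/ → onset of the next syllable (single consonants are always licit onsets).
σ5/σ6 boundary: /lsf/ splits as /l/ + /sf/ (/sf/ is the longest suffix that is a licit onset).
Result: nils.bu.vcnb.fji.vul.sfcwv.
Syllable 5 is /vul/: onset /v/, nucleus /u/, coda /l/.

v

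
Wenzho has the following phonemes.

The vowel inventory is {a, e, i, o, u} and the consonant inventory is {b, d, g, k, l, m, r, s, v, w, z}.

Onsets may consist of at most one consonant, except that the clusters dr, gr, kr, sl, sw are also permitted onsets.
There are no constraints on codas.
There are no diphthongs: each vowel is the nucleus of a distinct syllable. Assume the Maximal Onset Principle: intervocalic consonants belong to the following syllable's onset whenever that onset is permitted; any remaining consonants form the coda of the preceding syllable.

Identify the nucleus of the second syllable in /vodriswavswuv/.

The vowels are o, i, a, u — 4 nuclei, so 4 syllables.
The second nucleus (vowel 2 from the left) is /i/.

i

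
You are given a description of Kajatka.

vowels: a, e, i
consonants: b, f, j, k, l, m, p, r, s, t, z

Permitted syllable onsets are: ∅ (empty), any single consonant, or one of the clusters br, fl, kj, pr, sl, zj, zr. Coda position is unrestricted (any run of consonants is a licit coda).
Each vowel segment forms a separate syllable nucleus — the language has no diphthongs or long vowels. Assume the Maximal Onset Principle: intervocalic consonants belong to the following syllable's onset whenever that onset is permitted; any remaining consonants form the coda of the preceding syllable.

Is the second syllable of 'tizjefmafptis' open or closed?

Vowels present: i, e, a, i; each is a nucleus, giving 4 syllables.
/i…e/ gap (V1→V2): /zj/ — entire cluster is a permitted onset → onset /zj/, coda ∅.
/e…a/ gap (V2→V3): /fm/ splits as /f/ + /m/ (/m/ is the longest suffix that is a licit onset).
/a…i/ gap (V3→V4): /fpt/ — longest licit onset from the right is /t/, leaving /fp/ as coda.
Syllabification: ti.zjef.mafp.tis.
Syllable 2 is /zjef/ with coda /f/, so it is closed.

closed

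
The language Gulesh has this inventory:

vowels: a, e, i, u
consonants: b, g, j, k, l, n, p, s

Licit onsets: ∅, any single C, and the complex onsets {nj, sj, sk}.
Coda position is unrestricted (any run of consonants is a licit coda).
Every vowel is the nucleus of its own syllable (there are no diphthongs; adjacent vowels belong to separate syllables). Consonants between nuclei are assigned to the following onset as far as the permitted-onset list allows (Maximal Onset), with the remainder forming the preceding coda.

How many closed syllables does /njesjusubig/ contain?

Nuclei (vowels): e, u, u, i → 4 syllables.
σ1/σ2 boundary: cluster /sj/ — /sj/ is itself a permitted onset, so the whole cluster goes right; preceding coda = ∅.
σ2/σ3 boundary: just /s/ — single C goes to the following onset.
σ3/σ4 boundary: /b/ → onset of the next syllable (single consonants are always licit onsets).
Putting it together: nje.sju.su.big.
Classifying each syllable: /nje/ (open), /sju/ (open), /su/ (open), /big/ (closed).
Closed syllables: 1.

1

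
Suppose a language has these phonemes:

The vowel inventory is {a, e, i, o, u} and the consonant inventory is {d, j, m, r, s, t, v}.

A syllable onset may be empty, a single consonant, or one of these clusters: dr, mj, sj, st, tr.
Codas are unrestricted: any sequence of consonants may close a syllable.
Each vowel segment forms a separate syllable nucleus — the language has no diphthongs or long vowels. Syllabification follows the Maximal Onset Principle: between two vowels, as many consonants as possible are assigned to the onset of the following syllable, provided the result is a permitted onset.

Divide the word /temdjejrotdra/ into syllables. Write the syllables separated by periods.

Nuclei (vowels): e, e, o, a → 4 syllables.
Between /e/ (V1) and /e/ (V2): /mdj/ — longest licit onset from the right is /j/, leaving /md/ as coda.
Between /e/ (V2) and /o/ (V3): /jr/ — longest licit onset from the right is /r/, leaving /j/ as coda.
Between /o/ (V3) and /a/ (V4): cluster /tdr/ — the longest permitted-onset suffix is /dr/; onset = /dr/, preceding coda = /t/.

temd.jej.rot.dra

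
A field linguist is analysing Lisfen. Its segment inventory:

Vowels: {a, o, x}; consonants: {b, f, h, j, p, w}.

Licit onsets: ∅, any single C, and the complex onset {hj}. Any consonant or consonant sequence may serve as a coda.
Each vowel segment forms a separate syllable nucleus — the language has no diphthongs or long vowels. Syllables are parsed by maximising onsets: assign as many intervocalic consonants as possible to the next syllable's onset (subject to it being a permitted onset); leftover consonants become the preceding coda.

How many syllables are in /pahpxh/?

Nuclei (vowels): a, x → 2 syllables.

2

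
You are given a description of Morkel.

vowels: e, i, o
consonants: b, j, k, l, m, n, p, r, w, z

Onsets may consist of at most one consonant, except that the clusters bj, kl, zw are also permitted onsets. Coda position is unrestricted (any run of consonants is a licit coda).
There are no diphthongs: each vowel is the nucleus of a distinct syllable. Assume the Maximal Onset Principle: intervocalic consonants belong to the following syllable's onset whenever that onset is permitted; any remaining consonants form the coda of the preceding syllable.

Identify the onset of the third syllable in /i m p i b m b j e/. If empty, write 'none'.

Nuclei (vowels): i, i, e → 3 syllables.
V1 /i/ – V2 /i/: cluster /mp/ — the longest permitted-onset suffix is /p/; onset = /p/, preceding coda = /m/.
V2 /i/ – V3 /e/: /bmbj/ splits as /bm/ + /bj/ (/bj/ is the longest suffix that is a licit onset).
Putting it together: im.pibm.bje.
Syllable 3 is /bje/: onset /bj/, nucleus /e/, coda ∅.

bj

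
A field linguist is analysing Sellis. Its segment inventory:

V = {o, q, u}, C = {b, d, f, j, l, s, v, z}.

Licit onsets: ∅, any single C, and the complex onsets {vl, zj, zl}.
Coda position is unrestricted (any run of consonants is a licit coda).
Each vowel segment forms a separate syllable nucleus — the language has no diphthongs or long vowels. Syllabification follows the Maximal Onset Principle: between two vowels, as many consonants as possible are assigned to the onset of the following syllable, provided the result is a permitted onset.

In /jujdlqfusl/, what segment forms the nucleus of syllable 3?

u

Nuclei (vowels): u, q, u → 3 syllables.
The third nucleus (vowel 3 from the left) is /u/.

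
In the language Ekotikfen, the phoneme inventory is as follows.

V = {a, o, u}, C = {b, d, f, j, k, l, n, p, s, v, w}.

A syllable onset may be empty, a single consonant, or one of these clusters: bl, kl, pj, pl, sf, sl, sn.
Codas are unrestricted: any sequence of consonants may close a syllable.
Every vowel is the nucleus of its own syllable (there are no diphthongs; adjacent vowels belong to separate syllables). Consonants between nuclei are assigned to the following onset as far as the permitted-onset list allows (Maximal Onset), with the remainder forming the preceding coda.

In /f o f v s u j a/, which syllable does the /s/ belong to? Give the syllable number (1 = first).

The vowels are o, u, a — 3 nuclei, so 3 syllables.
σ1/σ2 boundary: /fvs/; trying suffixes from longest down, /s/ is the first permitted one, so coda /fv/ | onset /s/.
σ2/σ3 boundary: just /j/ — single C goes to the following onset.
Result: fofv.su.ja.
The /s/ is in the onset of syllable 2 (/su/).

2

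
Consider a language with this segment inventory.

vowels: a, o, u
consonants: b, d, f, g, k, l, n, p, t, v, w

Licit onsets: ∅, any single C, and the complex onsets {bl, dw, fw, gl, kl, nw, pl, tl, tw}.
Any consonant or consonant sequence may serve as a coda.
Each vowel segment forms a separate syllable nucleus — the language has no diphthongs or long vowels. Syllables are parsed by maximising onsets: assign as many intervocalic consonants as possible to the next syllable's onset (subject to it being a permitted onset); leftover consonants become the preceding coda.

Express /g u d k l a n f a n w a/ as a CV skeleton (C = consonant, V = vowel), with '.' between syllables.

Nuclei (vowels): u, a, a, a → 4 syllables.
/u…a/ gap (V1→V2): /dkl/ splits as /d/ + /kl/ (/kl/ is the longest suffix that is a licit onset).
/a…a/ gap (V2→V3): cluster /nf/ — the longest permitted-onset suffix is /f/; onset = /f/, preceding coda = /n/.
/a…a/ gap (V3→V4): /nw/ is a licit onset in full, so it all attaches to the next syllable.
So the parse is gud.klan.fa.nwa.
Mapping each syllable to C/V: /gud/ → CVC, /klan/ → CCVC, /fa/ → CV, /nwa/ → CCV.

CVC.CCVC.CV.CCV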